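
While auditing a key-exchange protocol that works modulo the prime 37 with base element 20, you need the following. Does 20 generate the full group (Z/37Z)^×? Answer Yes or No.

Yes

φ(37) = 37 − 1 = 36 = 2^2 · 3^2.
An element g generates (Z/37Z)^× iff g^(36/q) ≢ 1 (mod 37) for each prime q ∈ {2, 3}.
20^18 ≡ 36 (mod 37)  [q = 2: ≢ 1 ✓]
20^12 ≡ 26 (mod 37)  [q = 3: ≢ 1 ✓]
None equal 1, so ord_37(20) = 36: 20 is a primitive root.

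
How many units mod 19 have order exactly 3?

2

φ(19) = 19 − 1 = 18 = 2 · 3^2.
(Z/19Z)^× is cyclic (|G| = 18); a cyclic group of order m has exactly φ(d) elements of each order d | m, and none otherwise.
3 | 18, and φ(3) = 3 − 1 = 2.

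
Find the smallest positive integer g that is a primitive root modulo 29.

2

φ(29) = 29 − 1 = 28 = 2^2 · 7.
Test candidates g = 2, 3, … against the prime factors q ∈ {2, 7} of φ(29): g is a generator iff g^(28/q) ≢ 1 for every such q.
g = 2: 2^14 ≡ 28; 2^4 ≡ 16 — none is 1, so 2 is a primitive root.
So 2 is the smallest generator of (Z/29Z)^×.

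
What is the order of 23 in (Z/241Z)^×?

Since 23 ∈ (Z/241Z)^×, its order divides φ(241) = 241 − 1 = 240 = 2^4 · 3 · 5.
Divisors of 240: 1, 2, 3, 4, 5, 6, 8, 10, 12, 15, 16, 20, 24, 30, 40, 48, 60, 80, 120, 240.
Compute 23^d (mod 241) for the divisors d until we hit 1:
23^1 ≡ 23
23^2 ≡ 47
23^3 ≡ 117
23^4 ≡ 40
23^5 ≡ 197
23^6 ≡ 193
23^8 ≡ 154
23^10 ≡ 8
23^12 ≡ 135
23^15 ≡ 130
23^16 ≡ 98
23^20 ≡ 64
23^24 ≡ 150
23^30 ≡ 30
23^40 ≡ 240
23^48 ≡ 87
23^60 ≡ 177
23^80 ≡ 1
Therefore the multiplicative order of 23 modulo 241 is 80.

80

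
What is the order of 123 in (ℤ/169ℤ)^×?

156

The order of 123 must divide φ(169) = φ(13^2) = 13·(13−1) = 156 = 2^2 · 3 · 13.
Divisors of 156: 1, 2, 3, 4, 6, 12, 13, 26, 39, 52, 78, 156.
Check 123^d mod 169 for each divisor in increasing order:
123^1 ≡ 123 (mod 169)
123^2 ≡ 88 (mod 169)
123^3 ≡ 8 (mod 169)
123^4 ≡ 139 (mod 169)
123^6 ≡ 64 (mod 169)
123^12 ≡ 40 (mod 169)
123^13 ≡ 19 (mod 169)
123^26 ≡ 23 (mod 169)
123^39 ≡ 99 (mod 169)
123^52 ≡ 22 (mod 169)
123^78 ≡ 168 (mod 169)
123^156 ≡ 1 (mod 169) ✓
Hence ord(123) = 156.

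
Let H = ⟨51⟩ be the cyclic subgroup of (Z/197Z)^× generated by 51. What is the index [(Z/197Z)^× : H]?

Since 51 ∈ (Z/197Z)^×, its order divides φ(197) = 197 − 1 = 196 = 2^2 · 7^2.
Divisors of 196: 1, 2, 4, 7, 14, 28, 49, 98, 196.
Evaluate successive powers at the divisors of 196:
51^1 ≡ 51
51^2 ≡ 40
51^4 ≡ 24
51^7 ≡ 104
51^14 ≡ 178
51^28 ≡ 164
51^49 ≡ 1
Thus |⟨51⟩| = ord(51) = 49.
Index = |(Z/197Z)^×| / |⟨51⟩| = 196 / 49 = 4.

4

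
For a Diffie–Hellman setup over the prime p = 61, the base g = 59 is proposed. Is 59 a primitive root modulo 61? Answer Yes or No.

φ(61) = 61 − 1 = 60 = 2^2 · 3 · 5.
59 is a primitive root mod 61 iff 59^(φ(61)/q) ≢ 1 for every prime q | φ(61), i.e. q ∈ {2, 3, 5}.
59^30 ≡ 60 (mod 61)  [q = 2: ≢ 1 ✓]
59^20 ≡ 47 (mod 61)  [q = 3: ≢ 1 ✓]
59^12 ≡ 9 (mod 61)  [q = 5: ≢ 1 ✓]
None equal 1, so ord_61(59) = 60: 59 is a primitive root.

Yes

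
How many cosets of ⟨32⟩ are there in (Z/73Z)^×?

8

Since 32 ∈ (Z/73Z)^×, its order divides φ(73) = 73 − 1 = 72 = 2^3 · 3^2.
Divisors of 72: 1, 2, 3, 4, 6, 8, 9, 12, 18, 24, 36, 72.
Test each divisor d:
32^1 ≡ 32 (mod 73)
32^2 ≡ 2 (mod 73)
32^3 ≡ 64 (mod 73)
32^4 ≡ 4 (mod 73)
32^6 ≡ 8 (mod 73)
32^8 ≡ 16 (mod 73)
32^9 ≡ 1 (mod 73) ✓
Thus |⟨32⟩| = ord(32) = 9.
The index is φ(73) / ord(32) = 72 / 9 = 8.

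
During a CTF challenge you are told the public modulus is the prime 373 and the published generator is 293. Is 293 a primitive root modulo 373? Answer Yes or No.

Yes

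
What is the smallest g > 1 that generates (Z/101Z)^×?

2

φ(101) = 101 − 1 = 100 = 2^2 · 5^2.
g is a primitive root iff g^(100/q) ≢ 1 (mod 101) for each prime q ∈ {2, 5}.
g = 2: 2^50 ≡ 100; 2^20 ≡ 95 — none is 1, so 2 is a primitive root.
The smallest primitive root modulo 101 is 2.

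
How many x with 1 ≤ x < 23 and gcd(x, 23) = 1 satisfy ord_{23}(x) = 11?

φ(23) = 23 − 1 = 22 = 2 · 11.
In a cyclic group of order 22, there are φ(d) elements of order d for each divisor d of 22, and zero for non-divisors.
11 | 22, and φ(11) = 11 − 1 = 10.

10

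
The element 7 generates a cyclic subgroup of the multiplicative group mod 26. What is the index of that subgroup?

1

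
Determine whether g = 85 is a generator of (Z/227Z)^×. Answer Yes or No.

No

φ(227) = 227 − 1 = 226 = 2 · 113.
85 is a primitive root mod 227 iff 85^(φ(227)/q) ≢ 1 for every prime q | φ(227), i.e. q ∈ {2, 113}.
85^113 ≡ 1 (mod 227)  [q = 2: ≡ 1 ✗]
85^2 ≡ 188 (mod 227)  [q = 113: ≢ 1 ✓]
85^113 ≡ 1 shows ord(85) | 113, strictly less than φ(227); not a primitive root.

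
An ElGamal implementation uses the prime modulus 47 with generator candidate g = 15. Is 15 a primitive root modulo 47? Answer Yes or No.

Yes

φ(47) = 47 − 1 = 46 = 2 · 23.
It suffices to check that the order of 15 is not a proper divisor of 46: compute 15^(46/q) for q ∈ {2, 23}.
15^23 ≡ 46 (mod 47)  [q = 2: ≢ 1 ✓]
15^2 ≡ 37 (mod 47)  [q = 23: ≢ 1 ✓]
None equal 1, so ord_47(15) = 46: 15 is a primitive root.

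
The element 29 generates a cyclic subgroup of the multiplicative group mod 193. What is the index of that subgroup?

3

By Lagrange's theorem, ord_193(29) divides φ(193) = 193 − 1 = 192 = 2^6 · 3.
Divisors of 192: 1, 2, 3, 4, 6, 8, 12, 16, 24, 32, 48, 64, 96, 192.
Evaluate successive powers at the divisors of 192:
29^1 ≡ 29 (mod 193)
29^2 ≡ 69 (mod 193)
29^3 ≡ 71 (mod 193)
29^4 ≡ 129 (mod 193)
29^6 ≡ 23 (mod 193)
29^8 ≡ 43 (mod 193)
29^12 ≡ 143 (mod 193)
29^16 ≡ 112 (mod 193)
29^24 ≡ 184 (mod 193)
29^32 ≡ 192 (mod 193)
29^48 ≡ 81 (mod 193)
29^64 ≡ 1 (mod 193) ✓
Thus |⟨29⟩| = ord(29) = 64.
[(Z/193Z)^× : ⟨29⟩] = 192/64 = 3.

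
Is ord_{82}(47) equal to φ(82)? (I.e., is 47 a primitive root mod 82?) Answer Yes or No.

φ(82) = φ(2)·φ(41) = 1·40 = 40 = 2^3 · 5.
Test 47^(40/q) mod 82 for each prime factor q of 40:
47^20 ≡ 81 (mod 82)  [q = 2: ≢ 1 ✓]
47^8 ≡ 51 (mod 82)  [q = 5: ≢ 1 ✓]
All checks pass, so 47 has order 40 and is a primitive root modulo 82.

Yes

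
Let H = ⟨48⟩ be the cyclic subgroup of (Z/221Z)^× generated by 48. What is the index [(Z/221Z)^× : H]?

4

By Lagrange's theorem, ord_221(48) divides φ(221) = φ(13·17) = (13−1)·(17−1) = 12·16 = 192 = 2^6 · 3.
Divisors of 192: 1, 2, 3, 4, 6, 8, 12, 16, 24, 32, 48, 64, 96, 192.
Test each divisor d:
48^1 ≡ 48 (mod 221)
48^2 ≡ 94 (mod 221)
48^3 ≡ 92 (mod 221)
48^4 ≡ 217 (mod 221)
48^6 ≡ 66 (mod 221)
48^8 ≡ 16 (mod 221)
48^12 ≡ 157 (mod 221)
48^16 ≡ 35 (mod 221)
48^24 ≡ 118 (mod 221)
48^32 ≡ 120 (mod 221)
48^48 ≡ 1 (mod 221) ✓
The order of 48 is 48, so the subgroup it generates has 48 elements.
[(Z/221Z)^× : ⟨48⟩] = 192/48 = 4.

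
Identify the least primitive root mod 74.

5

φ(74) = φ(2)·φ(37) = 1·36 = 36 = 2^2 · 3^2.
Test candidates g = 2, 3, … against the prime factors q ∈ {2, 3} of φ(74): g is a generator iff g^(36/q) ≢ 1 for every such q.
g = 2: gcd(2, 74) = 2 > 1, not a unit — skip.
g = 3: 3^18 ≡ 1 — hits 1, so not a primitive root.
g = 4: gcd(4, 74) = 2 > 1, not a unit — skip.
g = 5: 5^18 ≡ 73; 5^12 ≡ 47 — none is 1, so 5 is a primitive root.
Hence the least primitive root of 74 is 5.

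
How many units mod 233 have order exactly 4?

φ(233) = 233 − 1 = 232 = 2^3 · 29.
(Z/233Z)^× is cyclic (|G| = 232); a cyclic group of order m has exactly φ(d) elements of each order d | m, and none otherwise.
4 = 2^2 divides 232, and φ(4) = 2.

2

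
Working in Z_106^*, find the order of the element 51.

Since 51 ∈ (Z/106Z)^×, its order divides φ(106) = φ(2)·φ(53) = 1·52 = 52 = 2^2 · 13.
Divisors of 52: 1, 2, 4, 13, 26, 52.
Compute 51^d (mod 106) for the divisors d until we hit 1:
51^1 ≡ 51 (mod 106)
51^2 ≡ 57 (mod 106)
51^4 ≡ 69 (mod 106)
51^13 ≡ 23 (mod 106)
51^26 ≡ 105 (mod 106)
51^52 ≡ 1 (mod 106) ✓
So ord_106(51) = 52.

52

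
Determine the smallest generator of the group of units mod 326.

3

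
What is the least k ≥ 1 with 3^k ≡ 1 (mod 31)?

Since 3 ∈ (Z/31Z)^×, its order divides φ(31) = 31 − 1 = 30 = 2 · 3 · 5.
Divisors of 30: 1, 2, 3, 5, 6, 10, 15, 30.
Test each divisor d:
3^1 ≡ 3 (mod 31)
3^2 ≡ 9 (mod 31)
3^3 ≡ 27 (mod 31)
3^5 ≡ 26 (mod 31)
3^6 ≡ 16 (mod 31)
3^10 ≡ 25 (mod 31)
3^15 ≡ 30 (mod 31)
3^30 ≡ 1 (mod 31) ✓
So ord_31(3) = 30.

30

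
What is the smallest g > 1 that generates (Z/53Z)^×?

2

φ(53) = 53 − 1 = 52 = 2^2 · 13.
Test candidates g = 2, 3, … against the prime factors q ∈ {2, 13} of φ(53): g is a generator iff g^(52/q) ≢ 1 for every such q.
g = 2: 2^26 ≡ 52; 2^4 ≡ 16 — none is 1, so 2 is a primitive root.
So 2 is the smallest generator of (Z/53Z)^×.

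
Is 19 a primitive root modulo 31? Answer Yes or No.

No

φ(31) = 31 − 1 = 30 = 2 · 3 · 5.
It suffices to check that the order of 19 is not a proper divisor of 30: compute 19^(30/q) for q ∈ {2, 3, 5}.
19^15 ≡ 1 (mod 31)  [q = 2: ≡ 1 ✗]
19^10 ≡ 25 (mod 31)  [q = 3: ≢ 1 ✓]
19^6 ≡ 2 (mod 31)  [q = 5: ≢ 1 ✓]
19^15 ≡ 1 shows ord(19) | 15, strictly less than φ(31); not a primitive root.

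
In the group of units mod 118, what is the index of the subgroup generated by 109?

1

Since 109 ∈ (Z/118Z)^×, its order divides φ(118) = φ(2)·φ(59) = 1·58 = 58 = 2 · 29.
Divisors of 58: 1, 2, 29, 58.
Compute 109^d (mod 118) for the divisors d until we hit 1:
109^1 ≡ 109 (mod 118)
109^2 ≡ 81 (mod 118)
109^29 ≡ 117 (mod 118)
109^58 ≡ 1 (mod 118) ✓
The order of 109 is 58, so the subgroup it generates has 58 elements.
The index is φ(118) / ord(109) = 58 / 58 = 1.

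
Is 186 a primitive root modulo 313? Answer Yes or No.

Yes

φ(313) = 313 − 1 = 312 = 2^3 · 3 · 13.
An element g generates (Z/313Z)^× iff g^(312/q) ≢ 1 (mod 313) for each prime q ∈ {2, 3, 13}.
186^156 ≡ 312 (mod 313)  [q = 2: ≢ 1 ✓]
186^104 ≡ 214 (mod 313)  [q = 3: ≢ 1 ✓]
186^24 ≡ 277 (mod 313)  [q = 13: ≢ 1 ✓]
Every test exponent gives a nontrivial residue, hence 186 generates the full group.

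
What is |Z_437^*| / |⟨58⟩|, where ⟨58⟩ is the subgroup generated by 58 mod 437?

The order of 58 must divide φ(437) = φ(19·23) = (19−1)·(23−1) = 18·22 = 396 = 2^2 · 3^2 · 11.
Divisors of 396: 1, 2, 3, 4, 6, 9, 11, 12, 18, 22, 33, 36, 44, 66, 99, 132, 198, 396.
Compute 58^d (mod 437) for the divisors d until we hit 1:
58^1 ≡ 58 (mod 437)
58^2 ≡ 305 (mod 437)
58^3 ≡ 210 (mod 437)
58^4 ≡ 381 (mod 437)
58^6 ≡ 400 (mod 437)
58^9 ≡ 96 (mod 437)
58^11 ≡ 1 (mod 437) ✓
Thus |⟨58⟩| = ord(58) = 11.
Index = |(Z/437Z)^×| / |⟨58⟩| = 396 / 11 = 36.

36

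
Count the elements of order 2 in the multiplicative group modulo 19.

1

φ(19) = 19 − 1 = 18 = 2 · 3^2.
Since (Z/19Z)^× is cyclic of order 18, the number of elements of order d is φ(d) when d | 18 and 0 otherwise.
2 | 18, and φ(2) = 2 − 1 = 1.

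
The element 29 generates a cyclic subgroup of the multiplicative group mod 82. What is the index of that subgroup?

1

Since 29 ∈ (Z/82Z)^×, its order divides φ(82) = φ(2)·φ(41) = 1·40 = 40 = 2^3 · 5.
Divisors of 40: 1, 2, 4, 5, 8, 10, 20, 40.
Compute 29^d (mod 82) for the divisors d until we hit 1:
29^1 ≡ 29 (mod 82)
29^2 ≡ 21 (mod 82)
29^4 ≡ 31 (mod 82)
29^5 ≡ 79 (mod 82)
29^8 ≡ 59 (mod 82)
29^10 ≡ 9 (mod 82)
29^20 ≡ 81 (mod 82)
29^40 ≡ 1 (mod 82) ✓
So ord_82(29) = 40, hence |⟨29⟩| = 40.
Index = |(Z/82Z)^×| / |⟨29⟩| = 40 / 40 = 1.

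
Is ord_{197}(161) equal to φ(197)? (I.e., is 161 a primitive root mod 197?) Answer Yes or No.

No

φ(197) = 197 − 1 = 196 = 2^2 · 7^2.
It suffices to check that the order of 161 is not a proper divisor of 196: compute 161^(196/q) for q ∈ {2, 7}.
161^98 ≡ 1 (mod 197)  [q = 2: ≡ 1 ✗]
161^28 ≡ 1 (mod 197)  [q = 7: ≡ 1 ✗]
161^98 ≡ 1 shows ord(161) | 98, strictly less than φ(197); not a primitive root.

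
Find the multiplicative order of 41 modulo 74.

Since 41 ∈ (Z/74Z)^×, its order divides φ(74) = φ(2)·φ(37) = 1·36 = 36 = 2^2 · 3^2.
Divisors of 36: 1, 2, 3, 4, 6, 9, 12, 18, 36.
Compute 41^d (mod 74) for the divisors d until we hit 1:
41^1 ≡ 41 (mod 74)
41^2 ≡ 53 (mod 74)
41^3 ≡ 27 (mod 74)
41^4 ≡ 71 (mod 74)
41^6 ≡ 63 (mod 74)
41^9 ≡ 73 (mod 74)
41^12 ≡ 47 (mod 74)
41^18 ≡ 1 (mod 74) ✓
So ord_74(41) = 18.

18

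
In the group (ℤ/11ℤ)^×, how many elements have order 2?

φ(11) = 11 − 1 = 10 = 2 · 5.
In a cyclic group of order 10, there are φ(d) elements of order d for each divisor d of 10, and zero for non-divisors.
2 | 10, and φ(2) = 2 − 1 = 1.

1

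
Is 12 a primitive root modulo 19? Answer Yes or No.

φ(19) = 19 − 1 = 18 = 2 · 3^2.
12 is a primitive root mod 19 iff 12^(φ(19)/q) ≢ 1 for every prime q | φ(19), i.e. q ∈ {2, 3}.
12^9 ≡ 18 (mod 19)  [q = 2: ≢ 1 ✓]
12^6 ≡ 1 (mod 19)  [q = 3: ≡ 1 ✗]
The check at q = 3 fails, so 12 generates a proper subgroup.

No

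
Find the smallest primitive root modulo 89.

3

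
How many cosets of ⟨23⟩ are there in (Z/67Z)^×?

2

ord(23) | φ(67) = 67 − 1 = 66 = 2 · 3 · 11.
Divisors of 66: 1, 2, 3, 6, 11, 22, 33, 66.
Evaluate successive powers at the divisors of 66:
23^1 ≡ 23 (mod 67)
23^2 ≡ 60 (mod 67)
23^3 ≡ 40 (mod 67)
23^6 ≡ 59 (mod 67)
23^11 ≡ 29 (mod 67)
23^22 ≡ 37 (mod 67)
23^33 ≡ 1 (mod 67) ✓
Thus |⟨23⟩| = ord(23) = 33.
The index is φ(67) / ord(23) = 66 / 33 = 2.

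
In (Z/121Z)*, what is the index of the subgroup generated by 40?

ord(40) | φ(121) = φ(11^2) = 11·(11−1) = 110 = 2 · 5 · 11.
Divisors of 110: 1, 2, 5, 10, 11, 22, 55, 110.
Check 40^d mod 121 for each divisor in increasing order:
40^1 ≡ 40
40^2 ≡ 27
40^5 ≡ 120
40^10 ≡ 1
Thus |⟨40⟩| = ord(40) = 10.
[(Z/121Z)^× : ⟨40⟩] = 110/10 = 11.

11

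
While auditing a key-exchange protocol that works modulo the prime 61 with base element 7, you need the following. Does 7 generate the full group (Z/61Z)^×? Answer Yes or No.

φ(61) = 61 − 1 = 60 = 2^2 · 3 · 5.
Test 7^(60/q) mod 61 for each prime factor q of 60:
7^30 ≡ 60 (mod 61)  [q = 2: ≢ 1 ✓]
7^20 ≡ 47 (mod 61)  [q = 3: ≢ 1 ✓]
7^12 ≡ 34 (mod 61)  [q = 5: ≢ 1 ✓]
All checks pass, so 7 has order 60 and is a primitive root modulo 61.

Yes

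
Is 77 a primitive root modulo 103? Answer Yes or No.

φ(103) = 103 − 1 = 102 = 2 · 3 · 17.
It suffices to check that the order of 77 is not a proper divisor of 102: compute 77^(102/q) for q ∈ {2, 3, 17}.
77^51 ≡ 102 (mod 103)  [q = 2: ≢ 1 ✓]
77^34 ≡ 46 (mod 103)  [q = 3: ≢ 1 ✓]
77^6 ≡ 30 (mod 103)  [q = 17: ≢ 1 ✓]
None equal 1, so ord_103(77) = 102: 77 is a primitive root.

Yes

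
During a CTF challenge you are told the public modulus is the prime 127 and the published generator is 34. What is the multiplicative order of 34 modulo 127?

The order of 34 must divide φ(127) = 127 − 1 = 126 = 2 · 3^2 · 7.
Divisors of 126: 1, 2, 3, 6, 7, 9, 14, 18, 21, 42, 63, 126.
Check 34^d mod 127 for each divisor in increasing order:
34^1 ≡ 34 (mod 127)
34^2 ≡ 13 (mod 127)
34^3 ≡ 61 (mod 127)
34^6 ≡ 38 (mod 127)
34^7 ≡ 22 (mod 127)
34^9 ≡ 32 (mod 127)
34^14 ≡ 103 (mod 127)
34^18 ≡ 8 (mod 127)
34^21 ≡ 107 (mod 127)
34^42 ≡ 19 (mod 127)
34^63 ≡ 1 (mod 127) ✓
Therefore the multiplicative order of 34 modulo 127 is 63.

63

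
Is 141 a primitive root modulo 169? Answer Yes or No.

Yes

φ(169) = φ(13^2) = 13·(13−1) = 156 = 2^2 · 3 · 13.
An element g generates (Z/169Z)^× iff g^(156/q) ≢ 1 (mod 169) for each prime q ∈ {2, 3, 13}.
141^78 ≡ 168 (mod 169)  [q = 2: ≢ 1 ✓]
141^52 ≡ 146 (mod 169)  [q = 3: ≢ 1 ✓]
141^12 ≡ 27 (mod 169)  [q = 13: ≢ 1 ✓]
All checks pass, so 141 has order 156 and is a primitive root modulo 169.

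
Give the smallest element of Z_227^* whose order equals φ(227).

2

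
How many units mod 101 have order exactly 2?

1

φ(101) = 101 − 1 = 100 = 2^2 · 5^2.
Since (Z/101Z)^× is cyclic of order 100, the number of elements of order d is φ(d) when d | 100 and 0 otherwise.
2 | 100, and φ(2) = 2 − 1 = 1.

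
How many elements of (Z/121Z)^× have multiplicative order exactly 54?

0

φ(121) = φ(11^2) = 11·(11−1) = 110 = 2 · 5 · 11.
In a cyclic group of order 110, there are φ(d) elements of order d for each divisor d of 110, and zero for non-divisors.
Here 110 is not a multiple of 54, so there are no elements of order 54.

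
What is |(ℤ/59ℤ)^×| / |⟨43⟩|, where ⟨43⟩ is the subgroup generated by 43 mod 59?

By Lagrange's theorem, ord_59(43) divides φ(59) = 59 − 1 = 58 = 2 · 29.
Divisors of 58: 1, 2, 29, 58.
Check 43^d mod 59 for each divisor in increasing order:
43^1 ≡ 43 (mod 59)
43^2 ≡ 20 (mod 59)
43^29 ≡ 58 (mod 59)
43^58 ≡ 1 (mod 59) ✓
The order of 43 is 58, so the subgroup it generates has 58 elements.
[(Z/59Z)^× : ⟨43⟩] = 58/58 = 1.

1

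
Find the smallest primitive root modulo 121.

2

φ(121) = φ(11^2) = 11·(11−1) = 110 = 2 · 5 · 11.
Test candidates g = 2, 3, … against the prime factors q ∈ {2, 5, 11} of φ(121): g is a generator iff g^(110/q) ≢ 1 for every such q.
g = 2: 2^55 ≡ 120; 2^22 ≡ 81; 2^10 ≡ 56 — none is 1, so 2 is a primitive root.
The smallest primitive root modulo 121 is 2.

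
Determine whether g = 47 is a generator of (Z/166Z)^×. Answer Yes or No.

Yes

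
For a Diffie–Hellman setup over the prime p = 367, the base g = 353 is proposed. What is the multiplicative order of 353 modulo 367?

366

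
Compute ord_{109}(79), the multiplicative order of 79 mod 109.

108

By Lagrange's theorem, ord_109(79) divides φ(109) = 109 − 1 = 108 = 2^2 · 3^3.
Divisors of 108: 1, 2, 3, 4, 6, 9, 12, 18, 27, 36, 54, 108.
Evaluate successive powers at the divisors of 108:
79^1 ≡ 79 (mod 109)
79^2 ≡ 28 (mod 109)
79^3 ≡ 32 (mod 109)
79^4 ≡ 21 (mod 109)
79^6 ≡ 43 (mod 109)
79^9 ≡ 68 (mod 109)
79^12 ≡ 105 (mod 109)
79^18 ≡ 46 (mod 109)
79^27 ≡ 76 (mod 109)
79^36 ≡ 45 (mod 109)
79^54 ≡ 108 (mod 109)
79^108 ≡ 1 (mod 109) ✓
So ord_109(79) = 108.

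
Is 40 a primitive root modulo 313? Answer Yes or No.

No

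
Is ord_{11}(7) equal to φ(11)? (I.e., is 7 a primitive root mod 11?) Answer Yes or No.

φ(11) = 11 − 1 = 10 = 2 · 5.
An element g generates (Z/11Z)^× iff g^(10/q) ≢ 1 (mod 11) for each prime q ∈ {2, 5}.
7^5 ≡ 10 (mod 11)  [q = 2: ≢ 1 ✓]
7^2 ≡ 5 (mod 11)  [q = 5: ≢ 1 ✓]
Every test exponent gives a nontrivial residue, hence 7 generates the full group.

Yes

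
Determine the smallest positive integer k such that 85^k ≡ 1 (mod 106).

By Lagrange's theorem, ord_106(85) divides φ(106) = φ(2)·φ(53) = 1·52 = 52 = 2^2 · 13.
Divisors of 52: 1, 2, 4, 13, 26, 52.
Check 85^d mod 106 for each divisor in increasing order:
85^1 ≡ 85 (mod 106)
85^2 ≡ 17 (mod 106)
85^4 ≡ 77 (mod 106)
85^13 ≡ 83 (mod 106)
85^26 ≡ 105 (mod 106)
85^52 ≡ 1 (mod 106) ✓
The smallest such exponent is 52, so the order of 85 is 52.

52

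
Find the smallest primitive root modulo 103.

5

φ(103) = 103 − 1 = 102 = 2 · 3 · 17.
Test candidates g = 2, 3, … against the prime factors q ∈ {2, 3, 17} of φ(103): g is a generator iff g^(102/q) ≢ 1 for every such q.
g = 2: 2^51 ≡ 1 — hits 1, so not a primitive root.
g = 3: 3^51 ≡ 102; 3^34 ≡ 1 — hits 1, so not a primitive root.
g = 4: 4^51 ≡ 1 — hits 1, so not a primitive root.
g = 5: 5^51 ≡ 102; 5^34 ≡ 56; 5^6 ≡ 72 — none is 1, so 5 is a primitive root.
The smallest primitive root modulo 103 is 5.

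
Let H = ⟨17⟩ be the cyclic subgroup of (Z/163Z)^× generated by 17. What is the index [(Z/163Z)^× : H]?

Since 17 ∈ (Z/163Z)^×, its order divides φ(163) = 163 − 1 = 162 = 2 · 3^4.
Divisors of 162: 1, 2, 3, 6, 9, 18, 27, 54, 81, 162.
Test each divisor d:
17^1 ≡ 17 (mod 163)
17^2 ≡ 126 (mod 163)
17^3 ≡ 23 (mod 163)
17^6 ≡ 40 (mod 163)
17^9 ≡ 105 (mod 163)
17^18 ≡ 104 (mod 163)
17^27 ≡ 162 (mod 163)
17^54 ≡ 1 (mod 163) ✓
So ord_163(17) = 54, hence |⟨17⟩| = 54.
Index = |(Z/163Z)^×| / |⟨17⟩| = 162 / 54 = 3.

3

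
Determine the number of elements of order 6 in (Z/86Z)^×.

2

φ(86) = φ(2)·φ(43) = 1·42 = 42 = 2 · 3 · 7.
Since (Z/86Z)^× is cyclic of order 42, the number of elements of order d is φ(d) when d | 42 and 0 otherwise.
6 = 2 · 3 divides 42, and φ(6) = 2.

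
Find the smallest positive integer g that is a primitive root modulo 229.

6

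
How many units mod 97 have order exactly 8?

φ(97) = 97 − 1 = 96 = 2^5 · 3.
Since (Z/97Z)^× is cyclic of order 96, the number of elements of order d is φ(d) when d | 96 and 0 otherwise.
8 = 2^3 divides 96, and φ(8) = 4.

4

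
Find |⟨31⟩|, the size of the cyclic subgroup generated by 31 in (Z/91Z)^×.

By Lagrange's theorem, ord_91(31) divides φ(91) = φ(7·13) = (7−1)·(13−1) = 6·12 = 72 = 2^3 · 3^2.
Divisors of 72: 1, 2, 3, 4, 6, 8, 9, 12, 18, 24, 36, 72.
Check 31^d mod 91 for each divisor in increasing order:
31^1 ≡ 31 (mod 91)
31^2 ≡ 51 (mod 91)
31^3 ≡ 34 (mod 91)
31^4 ≡ 53 (mod 91)
31^6 ≡ 64 (mod 91)
31^8 ≡ 79 (mod 91)
31^9 ≡ 83 (mod 91)
31^12 ≡ 1 (mod 91) ✓
So ord_91(31) = 12.

12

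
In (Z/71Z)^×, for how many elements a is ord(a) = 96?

0

φ(71) = 71 − 1 = 70 = 2 · 5 · 7.
In a cyclic group of order 70, there are φ(d) elements of order d for each divisor d of 70, and zero for non-divisors.
Here 70 is not a multiple of 96, so there are no elements of order 96.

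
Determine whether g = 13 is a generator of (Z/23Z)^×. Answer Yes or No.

No

φ(23) = 23 − 1 = 22 = 2 · 11.
Test 13^(22/q) mod 23 for each prime factor q of 22:
13^11 ≡ 1 (mod 23)  [q = 2: ≡ 1 ✗]
13^2 ≡ 8 (mod 23)  [q = 11: ≢ 1 ✓]
13^11 ≡ 1 shows ord(13) | 11, strictly less than φ(23); not a primitive root.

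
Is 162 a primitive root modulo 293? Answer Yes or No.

Yes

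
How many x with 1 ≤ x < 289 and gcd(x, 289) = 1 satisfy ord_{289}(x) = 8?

φ(289) = φ(17^2) = 17·(17−1) = 272 = 2^4 · 17.
In a cyclic group of order 272, there are φ(d) elements of order d for each divisor d of 272, and zero for non-divisors.
8 = 2^3 divides 272, and φ(8) = 4.

4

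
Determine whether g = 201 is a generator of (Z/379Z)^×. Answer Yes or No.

φ(379) = 379 − 1 = 378 = 2 · 3^3 · 7.
201 is a primitive root mod 379 iff 201^(φ(379)/q) ≢ 1 for every prime q | φ(379), i.e. q ∈ {2, 3, 7}.
201^189 ≡ 378 (mod 379)  [q = 2: ≢ 1 ✓]
201^126 ≡ 51 (mod 379)  [q = 3: ≢ 1 ✓]
201^54 ≡ 86 (mod 379)  [q = 7: ≢ 1 ✓]
None equal 1, so ord_379(201) = 378: 201 is a primitive root.

Yes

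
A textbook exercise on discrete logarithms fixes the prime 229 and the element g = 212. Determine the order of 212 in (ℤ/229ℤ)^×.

38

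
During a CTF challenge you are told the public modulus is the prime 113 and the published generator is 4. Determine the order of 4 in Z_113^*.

14

Since 4 ∈ (Z/113Z)^×, its order divides φ(113) = 113 − 1 = 112 = 2^4 · 7.
Divisors of 112: 1, 2, 4, 7, 8, 14, 16, 28, 56, 112.
Evaluate successive powers at the divisors of 112:
4^1 ≡ 4 (mod 113)
4^2 ≡ 16 (mod 113)
4^4 ≡ 30 (mod 113)
4^7 ≡ 112 (mod 113)
4^8 ≡ 109 (mod 113)
4^14 ≡ 1 (mod 113) ✓
Therefore the multiplicative order of 4 modulo 113 is 14.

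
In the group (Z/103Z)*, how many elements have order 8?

0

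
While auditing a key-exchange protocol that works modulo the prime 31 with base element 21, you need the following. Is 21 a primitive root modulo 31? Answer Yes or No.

φ(31) = 31 − 1 = 30 = 2 · 3 · 5.
21 is a primitive root mod 31 iff 21^(φ(31)/q) ≢ 1 for every prime q | φ(31), i.e. q ∈ {2, 3, 5}.
21^15 ≡ 30 (mod 31)  [q = 2: ≢ 1 ✓]
21^10 ≡ 5 (mod 31)  [q = 3: ≢ 1 ✓]
21^6 ≡ 2 (mod 31)  [q = 5: ≢ 1 ✓]
Every test exponent gives a nontrivial residue, hence 21 generates the full group.

Yes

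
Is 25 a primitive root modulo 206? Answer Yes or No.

No

φ(206) = φ(2)·φ(103) = 1·102 = 102 = 2 · 3 · 17.
Test 25^(102/q) mod 206 for each prime factor q of 102:
25^51 ≡ 1 (mod 206)  [q = 2: ≡ 1 ✗]
25^34 ≡ 149 (mod 206)  [q = 3: ≢ 1 ✓]
25^6 ≡ 137 (mod 206)  [q = 17: ≢ 1 ✓]
25^51 ≡ 1 shows ord(25) | 51, strictly less than φ(206); not a primitive root.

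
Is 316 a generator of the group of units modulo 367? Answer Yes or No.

Yes

φ(367) = 367 − 1 = 366 = 2 · 3 · 61.
316 is a primitive root mod 367 iff 316^(φ(367)/q) ≢ 1 for every prime q | φ(367), i.e. q ∈ {2, 3, 61}.
316^183 ≡ 366 (mod 367)  [q = 2: ≢ 1 ✓]
316^122 ≡ 283 (mod 367)  [q = 3: ≢ 1 ✓]
316^6 ≡ 105 (mod 367)  [q = 61: ≢ 1 ✓]
All checks pass, so 316 has order 366 and is a primitive root modulo 367.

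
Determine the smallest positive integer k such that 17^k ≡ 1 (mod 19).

9

Since 17 ∈ (Z/19Z)^×, its order divides φ(19) = 19 − 1 = 18 = 2 · 3^2.
Divisors of 18: 1, 2, 3, 6, 9, 18.
Evaluate successive powers at the divisors of 18:
17^1 ≡ 17
17^2 ≡ 4
17^3 ≡ 11
17^6 ≡ 7
17^9 ≡ 1
Therefore the multiplicative order of 17 modulo 19 is 9.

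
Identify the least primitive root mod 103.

5

φ(103) = 103 − 1 = 102 = 2 · 3 · 17.
Test candidates g = 2, 3, … against the prime factors q ∈ {2, 3, 17} of φ(103): g is a generator iff g^(102/q) ≢ 1 for every such q.
g = 2: 2^51 ≡ 1 — hits 1, so not a primitive root.
g = 3: 3^51 ≡ 102; 3^34 ≡ 1 — hits 1, so not a primitive root.
g = 4: 4^51 ≡ 1 — hits 1, so not a primitive root.
g = 5: 5^51 ≡ 102; 5^34 ≡ 56; 5^6 ≡ 72 — none is 1, so 5 is a primitive root.
Hence the least primitive root of 103 is 5.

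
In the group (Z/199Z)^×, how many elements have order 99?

60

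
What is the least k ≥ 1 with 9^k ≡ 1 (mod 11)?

The order of 9 must divide φ(11) = 11 − 1 = 10 = 2 · 5.
Divisors of 10: 1, 2, 5, 10.
Check 9^d mod 11 for each divisor in increasing order:
9^1 ≡ 9
9^2 ≡ 4
9^5 ≡ 1
Hence ord(9) = 5.

5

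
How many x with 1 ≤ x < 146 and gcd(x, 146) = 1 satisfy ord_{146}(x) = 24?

φ(146) = φ(2)·φ(73) = 1·72 = 72 = 2^3 · 3^2.
Since (Z/146Z)^× is cyclic of order 72, the number of elements of order d is φ(d) when d | 72 and 0 otherwise.
24 = 2^3 · 3 divides 72, and φ(24) = 8.

8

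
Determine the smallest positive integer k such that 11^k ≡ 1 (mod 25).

5

Since 11 ∈ (Z/25Z)^×, its order divides φ(25) = φ(5^2) = 5·(5−1) = 20 = 2^2 · 5.
Divisors of 20: 1, 2, 4, 5, 10, 20.
Compute 11^d (mod 25) for the divisors d until we hit 1:
11^1 ≡ 11
11^2 ≡ 21
11^4 ≡ 16
11^5 ≡ 1
The smallest such exponent is 5, so the order of 11 is 5.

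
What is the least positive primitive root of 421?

2

φ(421) = 421 − 1 = 420 = 2^2 · 3 · 5 · 7.
Test candidates g = 2, 3, … against the prime factors q ∈ {2, 3, 5, 7} of φ(421): g is a generator iff g^(420/q) ≢ 1 for every such q.
g = 2: 2^210 ≡ 420; 2^140 ≡ 400; 2^84 ≡ 279; 2^60 ≡ 370 — none is 1, so 2 is a primitive root.
The smallest primitive root modulo 421 is 2.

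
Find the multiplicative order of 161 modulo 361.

By Lagrange's theorem, ord_361(161) divides φ(361) = φ(19^2) = 19·(19−1) = 342 = 2 · 3^2 · 19.
Divisors of 342: 1, 2, 3, 6, 9, 18, 19, 38, 57, 114, 171, 342.
Evaluate successive powers at the divisors of 342:
161^1 ≡ 161 (mod 361)
161^2 ≡ 290 (mod 361)
161^3 ≡ 121 (mod 361)
161^6 ≡ 201 (mod 361)
161^9 ≡ 134 (mod 361)
161^18 ≡ 267 (mod 361)
161^19 ≡ 28 (mod 361)
161^38 ≡ 62 (mod 361)
161^57 ≡ 292 (mod 361)
161^114 ≡ 68 (mod 361)
161^171 ≡ 1 (mod 361) ✓
So ord_361(161) = 171.

171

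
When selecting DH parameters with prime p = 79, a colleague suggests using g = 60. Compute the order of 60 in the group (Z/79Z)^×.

By Lagrange's theorem, ord_79(60) divides φ(79) = 79 − 1 = 78 = 2 · 3 · 13.
Divisors of 78: 1, 2, 3, 6, 13, 26, 39, 78.
Evaluate successive powers at the divisors of 78:
60^1 ≡ 60 (mod 79)
60^2 ≡ 45 (mod 79)
60^3 ≡ 14 (mod 79)
60^6 ≡ 38 (mod 79)
60^13 ≡ 56 (mod 79)
60^26 ≡ 55 (mod 79)
60^39 ≡ 78 (mod 79)
60^78 ≡ 1 (mod 79) ✓
Hence ord(60) = 78.

78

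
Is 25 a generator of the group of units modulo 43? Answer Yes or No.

No

φ(43) = 43 − 1 = 42 = 2 · 3 · 7.
Test 25^(42/q) mod 43 for each prime factor q of 42:
25^21 ≡ 1 (mod 43)  [q = 2: ≡ 1 ✗]
25^14 ≡ 6 (mod 43)  [q = 3: ≢ 1 ✓]
25^6 ≡ 41 (mod 43)  [q = 7: ≢ 1 ✓]
Since 25^21 ≡ 1, the order of 25 divides 21 < 42, so 25 is not a primitive root.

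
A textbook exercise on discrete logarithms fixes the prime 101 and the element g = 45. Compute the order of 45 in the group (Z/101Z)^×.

ord(45) | φ(101) = 101 − 1 = 100 = 2^2 · 5^2.
Divisors of 100: 1, 2, 4, 5, 10, 20, 25, 50, 100.
Test each divisor d:
45^1 ≡ 45 (mod 101)
45^2 ≡ 5 (mod 101)
45^4 ≡ 25 (mod 101)
45^5 ≡ 14 (mod 101)
45^10 ≡ 95 (mod 101)
45^20 ≡ 36 (mod 101)
45^25 ≡ 100 (mod 101)
45^50 ≡ 1 (mod 101) ✓
So ord_101(45) = 50.

50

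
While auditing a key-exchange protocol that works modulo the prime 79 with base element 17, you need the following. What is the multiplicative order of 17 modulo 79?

26

The order of 17 must divide φ(79) = 79 − 1 = 78 = 2 · 3 · 13.
Divisors of 78: 1, 2, 3, 6, 13, 26, 39, 78.
Test each divisor d:
17^1 ≡ 17 (mod 79)
17^2 ≡ 52 (mod 79)
17^3 ≡ 15 (mod 79)
17^6 ≡ 67 (mod 79)
17^13 ≡ 78 (mod 79)
17^26 ≡ 1 (mod 79) ✓
Hence ord(17) = 26.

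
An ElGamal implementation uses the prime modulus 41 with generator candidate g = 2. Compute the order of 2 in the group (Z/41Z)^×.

The order of 2 must divide φ(41) = 41 − 1 = 40 = 2^3 · 5.
Divisors of 40: 1, 2, 4, 5, 8, 10, 20, 40.
Check 2^d mod 41 for each divisor in increasing order:
2^1 ≡ 2 (mod 41)
2^2 ≡ 4 (mod 41)
2^4 ≡ 16 (mod 41)
2^5 ≡ 32 (mod 41)
2^8 ≡ 10 (mod 41)
2^10 ≡ 40 (mod 41)
2^20 ≡ 1 (mod 41) ✓
So ord_41(2) = 20.

20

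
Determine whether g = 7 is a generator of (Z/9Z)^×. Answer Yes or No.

No

φ(9) = φ(3^2) = 3·(3−1) = 6 = 2 · 3.
Test 7^(6/q) mod 9 for each prime factor q of 6:
7^3 ≡ 1 (mod 9)  [q = 2: ≡ 1 ✗]
7^2 ≡ 4 (mod 9)  [q = 3: ≢ 1 ✓]
The check at q = 2 fails, so 7 generates a proper subgroup.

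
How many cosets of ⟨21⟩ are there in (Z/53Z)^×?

1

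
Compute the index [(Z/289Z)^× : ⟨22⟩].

Since 22 ∈ (Z/289Z)^×, its order divides φ(289) = φ(17^2) = 17·(17−1) = 272 = 2^4 · 17.
Divisors of 272: 1, 2, 4, 8, 16, 17, 34, 68, 136, 272.
Check 22^d mod 289 for each divisor in increasing order:
22^1 ≡ 22
22^2 ≡ 195
22^4 ≡ 166
22^8 ≡ 101
22^16 ≡ 86
22^17 ≡ 158
22^34 ≡ 110
22^68 ≡ 251
22^136 ≡ 288
22^272 ≡ 1
Thus |⟨22⟩| = ord(22) = 272.
[(Z/289Z)^× : ⟨22⟩] = 272/272 = 1.

1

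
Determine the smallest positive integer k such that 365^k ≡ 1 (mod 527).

Since 365 ∈ (Z/527Z)^×, its order divides φ(527) = φ(17·31) = (17−1)·(31−1) = 16·30 = 480 = 2^5 · 3 · 5.
Divisors of 480: 1, 2, 3, 4, 5, 6, 8, 10, 12, 15, 16, 20, 24, 30, 32, 40, 48, 60, 80, 96, 120, 160, 240, 480.
Test each divisor d:
365^1 ≡ 365 (mod 527)
365^2 ≡ 421 (mod 527)
365^3 ≡ 308 (mod 527)
365^4 ≡ 169 (mod 527)
365^5 ≡ 26 (mod 527)
365^6 ≡ 4 (mod 527)
365^8 ≡ 103 (mod 527)
365^10 ≡ 149 (mod 527)
365^12 ≡ 16 (mod 527)
365^15 ≡ 185 (mod 527)
365^16 ≡ 69 (mod 527)
365^20 ≡ 67 (mod 527)
365^24 ≡ 256 (mod 527)
365^30 ≡ 497 (mod 527)
365^32 ≡ 18 (mod 527)
365^40 ≡ 273 (mod 527)
365^48 ≡ 188 (mod 527)
365^60 ≡ 373 (mod 527)
365^80 ≡ 222 (mod 527)
365^96 ≡ 35 (mod 527)
365^120 ≡ 1 (mod 527) ✓
Hence ord(365) = 120.

120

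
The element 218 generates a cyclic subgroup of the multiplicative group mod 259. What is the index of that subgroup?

By Lagrange's theorem, ord_259(218) divides φ(259) = φ(7·37) = (7−1)·(37−1) = 6·36 = 216 = 2^3 · 3^3.
Divisors of 216: 1, 2, 3, 4, 6, 8, 9, 12, 18, 24, 27, 36, 54, 72, 108, 216.
Compute 218^d (mod 259) for the divisors d until we hit 1:
218^1 ≡ 218 (mod 259)
218^2 ≡ 127 (mod 259)
218^3 ≡ 232 (mod 259)
218^4 ≡ 71 (mod 259)
218^6 ≡ 211 (mod 259)
218^8 ≡ 120 (mod 259)
218^9 ≡ 1 (mod 259) ✓
So ord_259(218) = 9, hence |⟨218⟩| = 9.
Index = |(Z/259Z)^×| / |⟨218⟩| = 216 / 9 = 24.

24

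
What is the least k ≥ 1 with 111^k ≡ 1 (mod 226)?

28

By Lagrange's theorem, ord_226(111) divides φ(226) = φ(2)·φ(113) = 1·112 = 112 = 2^4 · 7.
Divisors of 112: 1, 2, 4, 7, 8, 14, 16, 28, 56, 112.
Compute 111^d (mod 226) for the divisors d until we hit 1:
111^1 ≡ 111
111^2 ≡ 117
111^4 ≡ 129
111^7 ≡ 211
111^8 ≡ 143
111^14 ≡ 225
111^16 ≡ 109
111^28 ≡ 1
Therefore the multiplicative order of 111 modulo 226 is 28.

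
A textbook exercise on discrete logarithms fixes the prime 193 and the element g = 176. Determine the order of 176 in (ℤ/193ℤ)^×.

By Lagrange's theorem, ord_193(176) divides φ(193) = 193 − 1 = 192 = 2^6 · 3.
Divisors of 192: 1, 2, 3, 4, 6, 8, 12, 16, 24, 32, 48, 64, 96, 192.
Compute 176^d (mod 193) for the divisors d until we hit 1:
176^1 ≡ 176 (mod 193)
176^2 ≡ 96 (mod 193)
176^3 ≡ 105 (mod 193)
176^4 ≡ 145 (mod 193)
176^6 ≡ 24 (mod 193)
176^8 ≡ 181 (mod 193)
176^12 ≡ 190 (mod 193)
176^16 ≡ 144 (mod 193)
176^24 ≡ 9 (mod 193)
176^32 ≡ 85 (mod 193)
176^48 ≡ 81 (mod 193)
176^64 ≡ 84 (mod 193)
176^96 ≡ 192 (mod 193)
176^192 ≡ 1 (mod 193) ✓
So ord_193(176) = 192.

192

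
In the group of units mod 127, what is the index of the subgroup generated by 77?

ord(77) | φ(127) = 127 − 1 = 126 = 2 · 3^2 · 7.
Divisors of 126: 1, 2, 3, 6, 7, 9, 14, 18, 21, 42, 63, 126.
Evaluate successive powers at the divisors of 126:
77^1 ≡ 77
77^2 ≡ 87
77^3 ≡ 95
77^6 ≡ 8
77^7 ≡ 108
77^9 ≡ 125
77^14 ≡ 107
77^18 ≡ 4
77^21 ≡ 126
77^42 ≡ 1
So ord_127(77) = 42, hence |⟨77⟩| = 42.
The index is φ(127) / ord(77) = 126 / 42 = 3.

3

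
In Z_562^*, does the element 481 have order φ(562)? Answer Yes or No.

No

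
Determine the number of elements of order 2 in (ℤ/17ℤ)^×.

1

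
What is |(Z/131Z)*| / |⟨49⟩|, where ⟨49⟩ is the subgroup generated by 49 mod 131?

2

ord(49) | φ(131) = 131 − 1 = 130 = 2 · 5 · 13.
Divisors of 130: 1, 2, 5, 10, 13, 26, 65, 130.
Check 49^d mod 131 for each divisor in increasing order:
49^1 ≡ 49 (mod 131)
49^2 ≡ 43 (mod 131)
49^5 ≡ 80 (mod 131)
49^10 ≡ 112 (mod 131)
49^13 ≡ 53 (mod 131)
49^26 ≡ 58 (mod 131)
49^65 ≡ 1 (mod 131) ✓
So ord_131(49) = 65, hence |⟨49⟩| = 65.
Index = |(Z/131Z)^×| / |⟨49⟩| = 130 / 65 = 2.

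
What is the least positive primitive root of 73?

φ(73) = 73 − 1 = 72 = 2^3 · 3^2.
g is a primitive root iff g^(72/q) ≢ 1 (mod 73) for each prime q ∈ {2, 3}.
g = 2: 2^36 ≡ 1 — hits 1, so not a primitive root.
g = 3: 3^36 ≡ 1 — hits 1, so not a primitive root.
g = 4: 4^36 ≡ 1 — hits 1, so not a primitive root.
g = 5: 5^36 ≡ 72; 5^24 ≡ 8 — none is 1, so 5 is a primitive root.
So 5 is the smallest generator of (Z/73Z)^×.

5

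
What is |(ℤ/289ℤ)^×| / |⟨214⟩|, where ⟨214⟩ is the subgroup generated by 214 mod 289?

17

ord(214) | φ(289) = φ(17^2) = 17·(17−1) = 272 = 2^4 · 17.
Divisors of 272: 1, 2, 4, 8, 16, 17, 34, 68, 136, 272.
Evaluate successive powers at the divisors of 272:
214^1 ≡ 214 (mod 289)
214^2 ≡ 134 (mod 289)
214^4 ≡ 38 (mod 289)
214^8 ≡ 288 (mod 289)
214^16 ≡ 1 (mod 289) ✓
The order of 214 is 16, so the subgroup it generates has 16 elements.
Index = |(Z/289Z)^×| / |⟨214⟩| = 272 / 16 = 17.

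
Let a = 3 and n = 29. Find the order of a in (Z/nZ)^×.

By Lagrange's theorem, ord_29(3) divides φ(29) = 29 − 1 = 28 = 2^2 · 7.
Divisors of 28: 1, 2, 4, 7, 14, 28.
Compute 3^d (mod 29) for the divisors d until we hit 1:
3^1 ≡ 3 (mod 29)
3^2 ≡ 9 (mod 29)
3^4 ≡ 23 (mod 29)
3^7 ≡ 12 (mod 29)
3^14 ≡ 28 (mod 29)
3^28 ≡ 1 (mod 29) ✓
Therefore the multiplicative order of 3 modulo 29 is 28.

28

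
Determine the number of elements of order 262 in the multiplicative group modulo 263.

φ(263) = 263 − 1 = 262 = 2 · 131.
(Z/263Z)^× is cyclic (|G| = 262); a cyclic group of order m has exactly φ(d) elements of each order d | m, and none otherwise.
262 = 2 · 131 divides 262, and φ(262) = 130.

130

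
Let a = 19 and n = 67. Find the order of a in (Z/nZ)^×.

33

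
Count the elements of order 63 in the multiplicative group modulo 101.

φ(101) = 101 − 1 = 100 = 2^2 · 5^2.
In a cyclic group of order 100, there are φ(d) elements of order d for each divisor d of 100, and zero for non-divisors.
63 does not divide 100, so no element of (Z/101Z)^× has order 63.

0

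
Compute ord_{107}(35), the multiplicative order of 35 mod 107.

53

Since 35 ∈ (Z/107Z)^×, its order divides φ(107) = 107 − 1 = 106 = 2 · 53.
Divisors of 106: 1, 2, 53, 106.
Check 35^d mod 107 for each divisor in increasing order:
35^1 ≡ 35 (mod 107)
35^2 ≡ 48 (mod 107)
35^53 ≡ 1 (mod 107) ✓
Hence ord(35) = 53.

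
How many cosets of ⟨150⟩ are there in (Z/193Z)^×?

The order of 150 must divide φ(193) = 193 − 1 = 192 = 2^6 · 3.
Divisors of 192: 1, 2, 3, 4, 6, 8, 12, 16, 24, 32, 48, 64, 96, 192.
Test each divisor d:
150^1 ≡ 150 (mod 193)
150^2 ≡ 112 (mod 193)
150^3 ≡ 9 (mod 193)
150^4 ≡ 192 (mod 193)
150^6 ≡ 81 (mod 193)
150^8 ≡ 1 (mod 193) ✓
Thus |⟨150⟩| = ord(150) = 8.
The index is φ(193) / ord(150) = 192 / 8 = 24.

24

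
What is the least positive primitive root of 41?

6

φ(41) = 41 − 1 = 40 = 2^3 · 5.
Test candidates g = 2, 3, … against the prime factors q ∈ {2, 5} of φ(41): g is a generator iff g^(40/q) ≢ 1 for every such q.
g = 2: 2^20 ≡ 1 — hits 1, so not a primitive root.
g = 3: 3^20 ≡ 40; 3^8 ≡ 1 — hits 1, so not a primitive root.
g = 4: 4^20 ≡ 1 — hits 1, so not a primitive root.
g = 5: 5^20 ≡ 1 — hits 1, so not a primitive root.
g = 6: 6^20 ≡ 40; 6^8 ≡ 10 — none is 1, so 6 is a primitive root.
The smallest primitive root modulo 41 is 6.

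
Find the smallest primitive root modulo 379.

2

φ(379) = 379 − 1 = 378 = 2 · 3^3 · 7.
Test candidates g = 2, 3, … against the prime factors q ∈ {2, 3, 7} of φ(379): g is a generator iff g^(378/q) ≢ 1 for every such q.
g = 2: 2^189 ≡ 378; 2^126 ≡ 327; 2^54 ≡ 125 — none is 1, so 2 is a primitive root.
Hence the least primitive root of 379 is 2.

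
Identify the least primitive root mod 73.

φ(73) = 73 − 1 = 72 = 2^3 · 3^2.
g is a primitive root iff g^(72/q) ≢ 1 (mod 73) for each prime q ∈ {2, 3}.
g = 2: 2^36 ≡ 1 — hits 1, so not a primitive root.
g = 3: 3^36 ≡ 1 — hits 1, so not a primitive root.
g = 4: 4^36 ≡ 1 — hits 1, so not a primitive root.
g = 5: 5^36 ≡ 72; 5^24 ≡ 8 — none is 1, so 5 is a primitive root.
The smallest primitive root modulo 73 is 5.

5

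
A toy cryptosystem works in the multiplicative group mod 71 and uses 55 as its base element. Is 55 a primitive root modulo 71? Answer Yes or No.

φ(71) = 71 − 1 = 70 = 2 · 5 · 7.
Test 55^(70/q) mod 71 for each prime factor q of 70:
55^35 ≡ 70 (mod 71)  [q = 2: ≢ 1 ✓]
55^14 ≡ 25 (mod 71)  [q = 5: ≢ 1 ✓]
55^10 ≡ 32 (mod 71)  [q = 7: ≢ 1 ✓]
Every test exponent gives a nontrivial residue, hence 55 generates the full group.

Yes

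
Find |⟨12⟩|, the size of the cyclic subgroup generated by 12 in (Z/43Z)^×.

42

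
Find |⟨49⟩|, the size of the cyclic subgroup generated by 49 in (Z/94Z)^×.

23

By Lagrange's theorem, ord_94(49) divides φ(94) = φ(2)·φ(47) = 1·46 = 46 = 2 · 23.
Divisors of 46: 1, 2, 23, 46.
Compute 49^d (mod 94) for the divisors d until we hit 1:
49^1 ≡ 49 (mod 94)
49^2 ≡ 51 (mod 94)
49^23 ≡ 1 (mod 94) ✓
So ord_94(49) = 23.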